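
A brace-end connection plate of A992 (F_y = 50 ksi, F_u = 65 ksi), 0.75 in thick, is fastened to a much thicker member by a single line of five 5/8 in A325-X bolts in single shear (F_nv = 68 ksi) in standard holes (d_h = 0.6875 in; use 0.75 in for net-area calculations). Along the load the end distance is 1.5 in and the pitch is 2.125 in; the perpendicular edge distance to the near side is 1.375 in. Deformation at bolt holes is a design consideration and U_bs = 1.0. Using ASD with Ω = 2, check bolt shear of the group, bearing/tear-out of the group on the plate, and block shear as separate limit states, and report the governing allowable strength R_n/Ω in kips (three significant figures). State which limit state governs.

Bolt shear: A_b = π·0.625²/4 = 0.3068 in²; R_n = 68 × 0.3068 × 5 × 1 = 104.3 kips → 104.3 / 2 = 52.2 kips.
Bearing: edge l_c = 1.156, r_n = 67.64 kips; interior l_c = 1.438, r_n = 73.12 kips; R_n = 67.64 + 4·73.12 = 360.1 kips → 180 kips.
Block shear: A_gv = 7.5, A_nv = 4.969, A_nt = 0.75 in²; R_n = min(0.6F_uA_nv, 0.6F_yA_gv) + U_bs·F_u·A_nt = 242.5 kips → 121 kips.
Bolt shear governs: 52.2 kips.

52.2 kips (bolt shear governs)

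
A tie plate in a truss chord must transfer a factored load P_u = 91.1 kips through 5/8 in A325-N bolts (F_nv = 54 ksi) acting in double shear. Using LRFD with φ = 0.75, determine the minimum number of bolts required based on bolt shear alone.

4 bolts

A_b = π·0.625²/4 = 0.3068 in².
Per-bolt design strength φR_n = 0.75 × 54 × 0.3068 × 2 = 24.85 kips.
n ≥ 91.1 / 24.85 = 3.666 → use 4 bolts.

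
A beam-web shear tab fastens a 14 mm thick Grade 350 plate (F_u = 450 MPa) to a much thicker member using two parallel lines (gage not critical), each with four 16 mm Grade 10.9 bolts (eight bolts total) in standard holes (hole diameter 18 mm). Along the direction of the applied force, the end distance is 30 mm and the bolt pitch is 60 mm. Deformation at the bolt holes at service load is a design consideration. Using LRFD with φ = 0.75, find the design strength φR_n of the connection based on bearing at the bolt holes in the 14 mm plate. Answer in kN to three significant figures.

Per bolt r_n = 1.2 l_c t F_u ≤ 2.4 d t F_u; upper limit = 2.4 × 16 × 14 × 450 / 1000 = 241.9 kN.
Edge bolt: l_c = 30 − 18/2 = 21 mm → 1.2 × 21 × 14 × 450 / 1000 = 158.8 → r_n = 158.8 kN.
Interior bolts: l_c = 60 − 18 = 42 mm → 1.2 × 42 × 14 × 450 / 1000 = 317.5 → r_n = 241.9 kN.
R_n = 2 × 158.8 + 6 × 241.9 = 1769 kN.
Design strength φR_n = 0.75 × 1769 = 1330 kN.

1330 kN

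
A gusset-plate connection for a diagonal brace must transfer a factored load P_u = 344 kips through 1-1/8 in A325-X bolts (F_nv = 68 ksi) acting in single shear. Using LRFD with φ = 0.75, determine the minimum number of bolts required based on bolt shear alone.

A_b = π·1.125²/4 = 0.994 in².
Per-bolt design strength φR_n = 0.75 × 68 × 0.994 × 1 = 50.69 kips.
n ≥ 344 / 50.69 = 6.786 → use 7 bolts.

7 bolts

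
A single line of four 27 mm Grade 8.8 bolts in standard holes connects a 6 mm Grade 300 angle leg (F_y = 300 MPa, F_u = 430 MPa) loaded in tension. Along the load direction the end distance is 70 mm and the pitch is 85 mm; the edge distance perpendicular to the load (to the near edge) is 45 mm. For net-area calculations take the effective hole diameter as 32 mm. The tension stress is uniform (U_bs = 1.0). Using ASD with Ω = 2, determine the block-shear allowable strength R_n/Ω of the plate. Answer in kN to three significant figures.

202 kN

Shear plane L_v = 70 + 3·85 = 325 mm; A_gv = 325 × 6 = 1950 mm².
A_nv = (325 − 3.5·32) × 6 = 1278 mm².
A_nt = (45 − 0.5·32) × 6 = 174 mm².
0.6 F_u A_nv = 329.7 kN; 0.6 F_y A_gv = 351 kN → shear rupture governs the shear term.
R_n = 329.7 + 1.0 × 430 × 174 / 1000 = 404.5 kN.
Allowable strength R_n/Ω = 404.5 / 2 = 202 kN.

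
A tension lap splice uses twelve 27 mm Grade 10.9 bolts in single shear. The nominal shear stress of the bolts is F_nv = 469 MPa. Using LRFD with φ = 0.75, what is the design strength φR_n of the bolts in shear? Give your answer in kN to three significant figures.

2420 kN

A_b = π × 27² / 4 = 572.6 mm².
R_n = F_nv · A_b · n · n_s = 469 × 572.6 × 12 × 1 / 1000 = 3222 kN.
Design strength φR_n = 0.75 × 3222 = 2420 kN.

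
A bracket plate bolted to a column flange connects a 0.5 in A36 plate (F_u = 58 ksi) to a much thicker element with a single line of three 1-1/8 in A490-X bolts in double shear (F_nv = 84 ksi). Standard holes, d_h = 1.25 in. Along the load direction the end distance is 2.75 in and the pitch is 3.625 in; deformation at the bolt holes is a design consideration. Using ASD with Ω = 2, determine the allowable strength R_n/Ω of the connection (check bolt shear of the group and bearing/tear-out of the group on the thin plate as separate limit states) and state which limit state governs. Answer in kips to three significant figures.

Bolt shear: A_b = π·1.125²/4 = 0.994 in²; R_n = 84 × 0.994 × 3 × 2 = 501 kips → 501 / 2 = 250 kips.
Bearing (1.2 l_c t F_u ≤ 2.4 d t F_u): upper limit = 2.4·1.125·0.5·58 = 78.3 kips.
  Edge l_c = 2.75 − 1.25/2 = 2.125 → r_n = 73.95 kips; interior l_c = 3.625 − 1.25 = 2.375 → r_n = 78.3 kips.
  R_n,bearing = 1·73.95 + 2·78.3 = 230.5 kips → 230.5 / 2 = 115 kips.
Bearing governs: 115 kips.

115 kips (bearing governs)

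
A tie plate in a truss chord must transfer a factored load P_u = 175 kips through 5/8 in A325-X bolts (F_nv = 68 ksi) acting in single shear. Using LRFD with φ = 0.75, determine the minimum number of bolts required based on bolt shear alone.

12 bolts

A_b = π·0.625²/4 = 0.3068 in².
Per-bolt design strength φR_n = 0.75 × 68 × 0.3068 × 1 = 15.65 kips.
n ≥ 175 / 15.65 = 11.18 → use 12 bolts.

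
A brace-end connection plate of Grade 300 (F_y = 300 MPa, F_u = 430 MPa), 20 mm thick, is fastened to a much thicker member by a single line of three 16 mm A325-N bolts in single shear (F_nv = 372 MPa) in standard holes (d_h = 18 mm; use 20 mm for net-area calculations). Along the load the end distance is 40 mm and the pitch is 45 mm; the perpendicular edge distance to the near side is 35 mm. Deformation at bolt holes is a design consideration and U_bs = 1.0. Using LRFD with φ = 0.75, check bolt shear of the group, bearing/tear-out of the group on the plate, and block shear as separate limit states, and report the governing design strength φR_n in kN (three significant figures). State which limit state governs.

168 kN (bolt shear governs)

Bolt shear: A_b = π·16²/4 = 201.1 mm²; R_n = 372 × 201.1 × 3 × 1 / 1000 = 224.4 kN → 0.75 × 224.4 = 168 kN.
Bearing: edge l_c = 31, r_n = 319.9 kN; interior l_c = 27, r_n = 278.6 kN; R_n = 319.9 + 2·278.6 = 877.2 kN → 658 kN.
Block shear: A_gv = 2600, A_nv = 1600, A_nt = 500 mm²; R_n = min(0.6F_uA_nv, 0.6F_yA_gv) + U_bs·F_u·A_nt = 627.8 kN → 471 kN.
Bolt shear governs: 168 kN.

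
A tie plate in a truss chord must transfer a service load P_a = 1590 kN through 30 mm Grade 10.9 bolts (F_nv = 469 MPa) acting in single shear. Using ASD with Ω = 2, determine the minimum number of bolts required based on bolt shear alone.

10 bolts

A_b = π·30²/4 = 706.9 mm².
Per-bolt allowable strength R_n/Ω = 469 × 706.9 × 1 / 1000 / 2 = 165.8 kN.
n ≥ 1590 / 165.8 = 9.592 → use 10 bolts.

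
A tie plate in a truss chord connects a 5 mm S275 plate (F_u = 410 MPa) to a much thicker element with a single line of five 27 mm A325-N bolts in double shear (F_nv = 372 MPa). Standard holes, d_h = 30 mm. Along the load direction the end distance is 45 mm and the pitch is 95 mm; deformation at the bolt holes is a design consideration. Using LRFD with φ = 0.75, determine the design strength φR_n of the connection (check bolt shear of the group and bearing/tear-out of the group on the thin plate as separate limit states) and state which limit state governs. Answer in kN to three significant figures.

Bolt shear: A_b = π·27²/4 = 572.6 mm²; R_n = 372 × 572.6 × 5 × 2 / 1000 = 2130 kN → 0.75 × 2130 = 1600 kN.
Bearing (1.2 l_c t F_u ≤ 2.4 d t F_u): upper limit = 2.4·27·5·410 / 1000 = 132.8 kN.
  Edge l_c = 45 − 30/2 = 30 → r_n = 73.8 kN; interior l_c = 95 − 30 = 65 → r_n = 132.8 kN.
  R_n,bearing = 1·73.8 + 4·132.8 = 605.2 kN → 0.75 × 605.2 = 454 kN.
Bearing governs: 454 kN.

454 kN (bearing governs)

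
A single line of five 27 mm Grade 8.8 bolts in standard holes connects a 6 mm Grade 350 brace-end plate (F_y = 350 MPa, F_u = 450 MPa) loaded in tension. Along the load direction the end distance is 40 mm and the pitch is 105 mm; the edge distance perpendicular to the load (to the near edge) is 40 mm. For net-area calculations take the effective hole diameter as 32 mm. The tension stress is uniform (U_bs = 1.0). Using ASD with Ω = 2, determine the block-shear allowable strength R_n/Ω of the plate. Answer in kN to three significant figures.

Shear plane L_v = 40 + 4·105 = 460 mm; A_gv = 460 × 6 = 2760 mm².
A_nv = (460 − 4.5·32) × 6 = 1896 mm².
A_nt = (40 − 0.5·32) × 6 = 144 mm².
0.6 F_u A_nv = 511.9 kN; 0.6 F_y A_gv = 579.6 kN → shear rupture governs the shear term.
R_n = 511.9 + 1.0 × 450 × 144 / 1000 = 576.7 kN.
Allowable strength R_n/Ω = 576.7 / 2 = 288 kN.

288 kN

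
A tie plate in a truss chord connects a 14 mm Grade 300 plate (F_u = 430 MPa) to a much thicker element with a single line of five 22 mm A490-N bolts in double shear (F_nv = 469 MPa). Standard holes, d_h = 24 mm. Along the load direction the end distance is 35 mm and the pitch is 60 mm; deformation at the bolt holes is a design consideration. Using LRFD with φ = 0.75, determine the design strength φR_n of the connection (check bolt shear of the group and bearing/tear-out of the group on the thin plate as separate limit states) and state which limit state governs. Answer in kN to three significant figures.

905 kN (bearing governs)

Bolt shear: A_b = π·22²/4 = 380.1 mm²; R_n = 469 × 380.1 × 5 × 2 / 1000 = 1783 kN → 0.75 × 1783 = 1340 kN.
Bearing (1.2 l_c t F_u ≤ 2.4 d t F_u): upper limit = 2.4·22·14·430 / 1000 = 317.9 kN.
  Edge l_c = 35 − 24/2 = 23 → r_n = 166.2 kN; interior l_c = 60 − 24 = 36 → r_n = 260.1 kN.
  R_n,bearing = 1·166.2 + 4·260.1 = 1206 kN → 0.75 × 1206 = 905 kN.
Bearing governs: 905 kN.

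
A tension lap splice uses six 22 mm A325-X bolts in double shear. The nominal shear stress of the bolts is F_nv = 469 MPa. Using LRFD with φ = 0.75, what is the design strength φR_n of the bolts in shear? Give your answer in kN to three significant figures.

A_b = π × 22² / 4 = 380.1 mm².
R_n = F_nv · A_b · n · n_s = 469 × 380.1 × 6 × 2 / 1000 = 2139 kN.
Design strength φR_n = 0.75 × 2139 = 1600 kN.

1600 kN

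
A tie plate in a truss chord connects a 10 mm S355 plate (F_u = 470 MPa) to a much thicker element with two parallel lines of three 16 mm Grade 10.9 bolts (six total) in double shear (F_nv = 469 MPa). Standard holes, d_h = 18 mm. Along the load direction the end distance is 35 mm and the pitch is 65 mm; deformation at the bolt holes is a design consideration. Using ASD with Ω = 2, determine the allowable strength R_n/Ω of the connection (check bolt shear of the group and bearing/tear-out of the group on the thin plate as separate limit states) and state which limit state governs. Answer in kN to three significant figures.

Bolt shear: A_b = π·16²/4 = 201.1 mm²; R_n = 469 × 201.1 × 6 × 2 / 1000 = 1132 kN → 1132 / 2 = 566 kN.
Bearing (1.2 l_c t F_u ≤ 2.4 d t F_u): upper limit = 2.4·16·10·470 / 1000 = 180.5 kN.
  Edge l_c = 35 − 18/2 = 26 → r_n = 146.6 kN; interior l_c = 65 − 18 = 47 → r_n = 180.5 kN.
  R_n,bearing = 2·146.6 + 4·180.5 = 1015 kN → 1015 / 2 = 508 kN.
Bearing governs: 508 kN.

508 kN (bearing governs)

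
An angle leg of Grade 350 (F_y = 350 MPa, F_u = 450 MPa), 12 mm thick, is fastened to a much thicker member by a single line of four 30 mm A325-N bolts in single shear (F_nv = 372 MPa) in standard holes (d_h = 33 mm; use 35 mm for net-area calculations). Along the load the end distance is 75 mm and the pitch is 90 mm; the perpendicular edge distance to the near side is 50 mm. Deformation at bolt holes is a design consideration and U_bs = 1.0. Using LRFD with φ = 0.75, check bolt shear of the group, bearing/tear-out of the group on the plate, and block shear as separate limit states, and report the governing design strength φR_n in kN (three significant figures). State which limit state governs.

672 kN (block shear governs)

Bolt shear: A_b = π·30²/4 = 706.9 mm²; R_n = 372 × 706.9 × 4 × 1 / 1000 = 1052 kN → 0.75 × 1052 = 789 kN.
Bearing: edge l_c = 58.5, r_n = 379.1 kN; interior l_c = 57, r_n = 369.4 kN; R_n = 379.1 + 3·369.4 = 1487 kN → 1120 kN.
Block shear: A_gv = 4140, A_nv = 2670, A_nt = 390 mm²; R_n = min(0.6F_uA_nv, 0.6F_yA_gv) + U_bs·F_u·A_nt = 896.4 kN → 672 kN.
Block shear governs: 672 kN.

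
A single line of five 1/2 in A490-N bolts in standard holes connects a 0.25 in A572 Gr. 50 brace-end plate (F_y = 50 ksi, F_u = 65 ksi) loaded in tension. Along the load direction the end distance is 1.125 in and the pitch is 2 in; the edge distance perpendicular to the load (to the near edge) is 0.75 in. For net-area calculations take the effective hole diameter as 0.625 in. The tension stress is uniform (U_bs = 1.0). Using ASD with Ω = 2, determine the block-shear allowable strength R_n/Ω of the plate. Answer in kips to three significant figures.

34.3 kips

Shear plane L_v = 1.125 + 4·2 = 9.125 in; A_gv = 9.125 × 0.25 = 2.281 in².
A_nv = (9.125 − 4.5·0.625) × 0.25 = 1.578 in².
A_nt = (0.75 − 0.5·0.625) × 0.25 = 0.1094 in².
0.6 F_u A_nv = 61.55 kips; 0.6 F_y A_gv = 68.44 kips → shear rupture governs the shear term.
R_n = 61.55 + 1.0 × 65 × 0.1094 = 68.66 kips.
Allowable strength R_n/Ω = 68.66 / 2 = 34.3 kips.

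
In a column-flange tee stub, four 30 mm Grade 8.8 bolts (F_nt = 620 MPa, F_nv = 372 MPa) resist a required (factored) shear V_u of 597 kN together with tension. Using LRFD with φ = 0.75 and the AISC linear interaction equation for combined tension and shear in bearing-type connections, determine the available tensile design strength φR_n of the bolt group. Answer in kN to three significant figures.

A_b = π·30²/4 = 706.9 mm²; f_rv = 597 × 1000 / (4 × 706.9) = 211.1 MPa.
F'_nt = 1.3 F_nt − (F_nt / φF_nv) f_rv = 1.3·620 − (620/(0.75·372))·211.1 = 336.8 MPa, capped at F_nt → F'_nt = 336.8 MPa.
R_n = F'_nt · A_b · n = 336.8 × 706.9 × 4 / 1000 = 952.2 kN.
Design strength φR_n = 0.75 × 952.2 = 714 kN.

714 kN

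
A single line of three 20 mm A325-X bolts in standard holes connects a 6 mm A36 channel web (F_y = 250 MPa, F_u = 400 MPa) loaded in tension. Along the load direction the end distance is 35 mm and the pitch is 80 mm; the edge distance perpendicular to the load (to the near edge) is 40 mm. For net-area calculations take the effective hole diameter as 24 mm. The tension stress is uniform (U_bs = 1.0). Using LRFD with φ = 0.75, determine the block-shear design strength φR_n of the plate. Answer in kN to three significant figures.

182 kN

Shear plane L_v = 35 + 2·80 = 195 mm; A_gv = 195 × 6 = 1170 mm².
A_nv = (195 − 2.5·24) × 6 = 810 mm².
A_nt = (40 − 0.5·24) × 6 = 168 mm².
0.6 F_u A_nv = 194.4 kN; 0.6 F_y A_gv = 175.5 kN → shear yielding governs the shear term.
R_n = 175.5 + 1.0 × 400 × 168 / 1000 = 242.7 kN.
Design strength φR_n = 0.75 × 242.7 = 182 kN.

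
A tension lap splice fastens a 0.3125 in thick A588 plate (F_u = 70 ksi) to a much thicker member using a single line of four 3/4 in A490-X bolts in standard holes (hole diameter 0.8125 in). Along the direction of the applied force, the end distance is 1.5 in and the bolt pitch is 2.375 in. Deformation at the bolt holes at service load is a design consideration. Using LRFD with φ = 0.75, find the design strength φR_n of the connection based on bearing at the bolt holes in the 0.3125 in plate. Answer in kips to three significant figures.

Per bolt r_n = 1.2 l_c t F_u ≤ 2.4 d t F_u; upper limit = 2.4 × 0.75 × 0.3125 × 70 = 39.38 kips.
Edge bolt: l_c = 1.5 − 0.8125/2 = 1.094 in → 1.2 × 1.094 × 0.3125 × 70 = 28.71 → r_n = 28.71 kips.
Interior bolts: l_c = 2.375 − 0.8125 = 1.562 in → 1.2 × 1.562 × 0.3125 × 70 = 41.02 → r_n = 39.38 kips.
R_n = 1 × 28.71 + 3 × 39.38 = 146.8 kips.
Design strength φR_n = 0.75 × 146.8 = 110 kips.

110 kips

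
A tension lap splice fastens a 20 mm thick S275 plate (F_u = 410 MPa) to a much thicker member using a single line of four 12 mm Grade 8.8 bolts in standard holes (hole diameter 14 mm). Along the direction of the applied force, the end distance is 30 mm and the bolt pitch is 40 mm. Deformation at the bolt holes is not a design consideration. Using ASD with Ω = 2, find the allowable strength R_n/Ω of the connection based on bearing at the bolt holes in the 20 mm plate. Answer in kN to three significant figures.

Per bolt r_n = 1.5 l_c t F_u ≤ 3.0 d t F_u; upper limit = 3.0 × 12 × 20 × 410 / 1000 = 295.2 kN.
Edge bolt: l_c = 30 − 14/2 = 23 mm → 1.5 × 23 × 20 × 410 / 1000 = 282.9 → r_n = 282.9 kN.
Interior bolts: l_c = 40 − 14 = 26 mm → 1.5 × 26 × 20 × 410 / 1000 = 319.8 → r_n = 295.2 kN.
R_n = 1 × 282.9 + 3 × 295.2 = 1168 kN.
Allowable strength R_n/Ω = 1168 / 2 = 584 kN.

584 kN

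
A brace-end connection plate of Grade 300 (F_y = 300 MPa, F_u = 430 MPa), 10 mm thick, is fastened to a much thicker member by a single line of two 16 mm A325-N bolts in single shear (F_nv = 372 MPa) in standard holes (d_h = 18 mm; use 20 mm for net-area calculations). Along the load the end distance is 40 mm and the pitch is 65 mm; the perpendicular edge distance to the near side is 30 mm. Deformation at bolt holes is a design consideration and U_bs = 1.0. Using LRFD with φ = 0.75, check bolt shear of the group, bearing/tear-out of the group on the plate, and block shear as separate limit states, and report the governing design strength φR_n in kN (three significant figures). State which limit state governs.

112 kN (bolt shear governs)

Bolt shear: A_b = π·16²/4 = 201.1 mm²; R_n = 372 × 201.1 × 2 × 1 / 1000 = 149.6 kN → 0.75 × 149.6 = 112 kN.
Bearing: edge l_c = 31, r_n = 160 kN; interior l_c = 47, r_n = 165.1 kN; R_n = 160 + 1·165.1 = 325.1 kN → 244 kN.
Block shear: A_gv = 1050, A_nv = 750, A_nt = 200 mm²; R_n = min(0.6F_uA_nv, 0.6F_yA_gv) + U_bs·F_u·A_nt = 275 kN → 206 kN.
Bolt shear governs: 112 kN.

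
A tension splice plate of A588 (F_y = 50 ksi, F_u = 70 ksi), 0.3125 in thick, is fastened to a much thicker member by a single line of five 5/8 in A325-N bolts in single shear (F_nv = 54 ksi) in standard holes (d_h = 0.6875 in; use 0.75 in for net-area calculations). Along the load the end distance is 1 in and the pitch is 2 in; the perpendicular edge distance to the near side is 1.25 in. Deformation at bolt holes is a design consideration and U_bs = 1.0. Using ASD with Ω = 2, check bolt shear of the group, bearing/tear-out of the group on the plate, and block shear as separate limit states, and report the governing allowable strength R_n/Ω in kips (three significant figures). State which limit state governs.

41.4 kips (bolt shear governs)

Bolt shear: A_b = π·0.625²/4 = 0.3068 in²; R_n = 54 × 0.3068 × 5 × 1 = 82.83 kips → 82.83 / 2 = 41.4 kips.
Bearing: edge l_c = 0.6562, r_n = 17.23 kips; interior l_c = 1.312, r_n = 32.81 kips; R_n = 17.23 + 4·32.81 = 148.5 kips → 74.2 kips.
Block shear: A_gv = 2.812, A_nv = 1.758, A_nt = 0.2734 in²; R_n = min(0.6F_uA_nv, 0.6F_yA_gv) + U_bs·F_u·A_nt = 92.97 kips → 46.5 kips.
Bolt shear governs: 41.4 kips.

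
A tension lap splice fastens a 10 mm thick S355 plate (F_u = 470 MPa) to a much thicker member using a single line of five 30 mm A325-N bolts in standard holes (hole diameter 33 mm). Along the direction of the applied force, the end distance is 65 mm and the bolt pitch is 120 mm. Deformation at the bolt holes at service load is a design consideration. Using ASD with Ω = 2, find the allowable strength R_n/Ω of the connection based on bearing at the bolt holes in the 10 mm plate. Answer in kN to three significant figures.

814 kN

Per bolt r_n = 1.2 l_c t F_u ≤ 2.4 d t F_u; upper limit = 2.4 × 30 × 10 × 470 / 1000 = 338.4 kN.
Edge bolt: l_c = 65 − 33/2 = 48.5 mm → 1.2 × 48.5 × 10 × 470 / 1000 = 273.5 → r_n = 273.5 kN.
Interior bolts: l_c = 120 − 33 = 87 mm → 1.2 × 87 × 10 × 470 / 1000 = 490.7 → r_n = 338.4 kN.
R_n = 1 × 273.5 + 4 × 338.4 = 1627 kN.
Allowable strength R_n/Ω = 1627 / 2 = 814 kN.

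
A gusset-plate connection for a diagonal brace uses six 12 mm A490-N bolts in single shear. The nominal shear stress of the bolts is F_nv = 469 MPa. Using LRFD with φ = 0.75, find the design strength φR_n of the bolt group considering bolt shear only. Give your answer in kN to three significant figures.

239 kN

A_b = π × 12² / 4 = 113.1 mm².
R_n = F_nv · A_b · n · n_s = 469 × 113.1 × 6 × 1 / 1000 = 318.3 kN.
Design strength φR_n = 0.75 × 318.3 = 239 kN.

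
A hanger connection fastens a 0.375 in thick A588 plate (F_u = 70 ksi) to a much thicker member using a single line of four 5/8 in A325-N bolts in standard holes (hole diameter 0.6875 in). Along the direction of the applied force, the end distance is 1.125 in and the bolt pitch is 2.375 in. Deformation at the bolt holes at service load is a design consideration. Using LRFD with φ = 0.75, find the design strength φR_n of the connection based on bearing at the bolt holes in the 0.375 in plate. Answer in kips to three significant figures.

Per bolt r_n = 1.2 l_c t F_u ≤ 2.4 d t F_u; upper limit = 2.4 × 0.625 × 0.375 × 70 = 39.38 kips.
Edge bolt: l_c = 1.125 − 0.6875/2 = 0.7812 in → 1.2 × 0.7812 × 0.375 × 70 = 24.61 → r_n = 24.61 kips.
Interior bolts: l_c = 2.375 − 0.6875 = 1.688 in → 1.2 × 1.688 × 0.375 × 70 = 53.16 → r_n = 39.38 kips.
R_n = 1 × 24.61 + 3 × 39.38 = 142.7 kips.
Design strength φR_n = 0.75 × 142.7 = 107 kips.

107 kips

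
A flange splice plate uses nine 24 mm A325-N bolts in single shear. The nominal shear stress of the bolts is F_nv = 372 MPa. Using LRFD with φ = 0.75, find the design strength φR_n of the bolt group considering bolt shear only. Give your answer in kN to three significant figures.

A_b = π × 24² / 4 = 452.4 mm².
R_n = F_nv · A_b · n · n_s = 372 × 452.4 × 9 × 1 / 1000 = 1515 kN.
Design strength φR_n = 0.75 × 1515 = 1140 kN.

1140 kN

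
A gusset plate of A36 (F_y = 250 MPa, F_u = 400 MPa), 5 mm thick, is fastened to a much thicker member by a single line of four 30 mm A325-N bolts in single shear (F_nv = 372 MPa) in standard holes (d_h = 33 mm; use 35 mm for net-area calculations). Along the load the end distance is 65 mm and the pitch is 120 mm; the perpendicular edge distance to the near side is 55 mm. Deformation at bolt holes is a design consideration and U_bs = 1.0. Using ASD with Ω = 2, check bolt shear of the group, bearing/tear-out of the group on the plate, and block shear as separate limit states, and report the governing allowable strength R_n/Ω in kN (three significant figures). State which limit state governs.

Bolt shear: A_b = π·30²/4 = 706.9 mm²; R_n = 372 × 706.9 × 4 × 1 / 1000 = 1052 kN → 1052 / 2 = 526 kN.
Bearing: edge l_c = 48.5, r_n = 116.4 kN; interior l_c = 87, r_n = 144 kN; R_n = 116.4 + 3·144 = 548.4 kN → 274 kN.
Block shear: A_gv = 2125, A_nv = 1512, A_nt = 187.5 mm²; R_n = min(0.6F_uA_nv, 0.6F_yA_gv) + U_bs·F_u·A_nt = 393.8 kN → 197 kN.
Block shear governs: 197 kN.

197 kN (block shear governs)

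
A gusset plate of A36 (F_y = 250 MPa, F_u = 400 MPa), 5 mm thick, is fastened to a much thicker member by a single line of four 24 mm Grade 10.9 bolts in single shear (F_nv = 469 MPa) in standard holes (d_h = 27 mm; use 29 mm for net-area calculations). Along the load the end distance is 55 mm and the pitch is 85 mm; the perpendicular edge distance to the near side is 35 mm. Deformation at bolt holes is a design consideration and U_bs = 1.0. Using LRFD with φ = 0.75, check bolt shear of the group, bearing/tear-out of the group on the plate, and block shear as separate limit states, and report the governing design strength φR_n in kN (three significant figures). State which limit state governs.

205 kN (block shear governs)

Bolt shear: A_b = π·24²/4 = 452.4 mm²; R_n = 469 × 452.4 × 4 × 1 / 1000 = 848.7 kN → 0.75 × 848.7 = 637 kN.
Bearing: edge l_c = 41.5, r_n = 99.6 kN; interior l_c = 58, r_n = 115.2 kN; R_n = 99.6 + 3·115.2 = 445.2 kN → 334 kN.
Block shear: A_gv = 1550, A_nv = 1042, A_nt = 102.5 mm²; R_n = min(0.6F_uA_nv, 0.6F_yA_gv) + U_bs·F_u·A_nt = 273.5 kN → 205 kN.
Block shear governs: 205 kN.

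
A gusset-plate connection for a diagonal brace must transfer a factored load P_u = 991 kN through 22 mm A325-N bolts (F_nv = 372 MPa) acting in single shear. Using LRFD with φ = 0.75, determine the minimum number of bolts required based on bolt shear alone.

A_b = π·22²/4 = 380.1 mm².
Per-bolt design strength φR_n = 0.75 × 372 × 380.1 × 1 / 1000 = 106.1 kN.
n ≥ 991 / 106.1 = 9.344 → use 10 bolts.

10 bolts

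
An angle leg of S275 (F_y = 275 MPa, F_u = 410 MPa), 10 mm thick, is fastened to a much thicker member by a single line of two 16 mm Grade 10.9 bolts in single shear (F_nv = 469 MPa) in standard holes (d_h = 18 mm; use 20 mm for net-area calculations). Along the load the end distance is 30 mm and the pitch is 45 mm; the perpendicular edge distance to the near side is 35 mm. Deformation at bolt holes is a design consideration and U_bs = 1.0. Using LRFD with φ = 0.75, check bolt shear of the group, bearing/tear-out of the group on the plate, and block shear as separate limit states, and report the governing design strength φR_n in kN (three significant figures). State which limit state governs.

Bolt shear: A_b = π·16²/4 = 201.1 mm²; R_n = 469 × 201.1 × 2 × 1 / 1000 = 188.6 kN → 0.75 × 188.6 = 141 kN.
Bearing: edge l_c = 21, r_n = 103.3 kN; interior l_c = 27, r_n = 132.8 kN; R_n = 103.3 + 1·132.8 = 236.2 kN → 177 kN.
Block shear: A_gv = 750, A_nv = 450, A_nt = 250 mm²; R_n = min(0.6F_uA_nv, 0.6F_yA_gv) + U_bs·F_u·A_nt = 213.2 kN → 160 kN.
Bolt shear governs: 141 kN.

141 kN (bolt shear governs)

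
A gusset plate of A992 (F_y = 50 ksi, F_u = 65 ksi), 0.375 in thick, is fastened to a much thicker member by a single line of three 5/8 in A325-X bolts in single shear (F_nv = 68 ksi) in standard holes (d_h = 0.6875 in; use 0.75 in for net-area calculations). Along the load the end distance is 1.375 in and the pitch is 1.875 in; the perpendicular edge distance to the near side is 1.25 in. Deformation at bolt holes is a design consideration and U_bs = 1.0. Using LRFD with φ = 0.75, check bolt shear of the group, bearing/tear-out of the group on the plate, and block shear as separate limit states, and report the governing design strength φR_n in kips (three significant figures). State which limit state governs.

46.9 kips (bolt shear governs)

Bolt shear: A_b = π·0.625²/4 = 0.3068 in²; R_n = 68 × 0.3068 × 3 × 1 = 62.59 kips → 0.75 × 62.59 = 46.9 kips.
Bearing: edge l_c = 1.031, r_n = 30.16 kips; interior l_c = 1.188, r_n = 34.73 kips; R_n = 30.16 + 2·34.73 = 99.63 kips → 74.7 kips.
Block shear: A_gv = 1.922, A_nv = 1.219, A_nt = 0.3281 in²; R_n = min(0.6F_uA_nv, 0.6F_yA_gv) + U_bs·F_u·A_nt = 68.86 kips → 51.6 kips.
Bolt shear governs: 46.9 kips.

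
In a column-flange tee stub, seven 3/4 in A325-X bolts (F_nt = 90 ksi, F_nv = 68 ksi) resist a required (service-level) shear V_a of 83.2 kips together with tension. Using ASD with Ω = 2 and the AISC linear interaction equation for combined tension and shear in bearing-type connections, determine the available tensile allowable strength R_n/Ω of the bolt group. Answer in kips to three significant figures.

A_b = π·0.75²/4 = 0.4418 in²; f_rv = 83.2 / (7 × 0.4418) = 26.9 ksi.
F'_nt = 1.3 F_nt − (Ω F_nt / F_nv) f_rv = 1.3·90 − (2·90/68)·26.9 = 45.78 ksi, capped at F_nt → F'_nt = 45.78 ksi.
R_n = F'_nt · A_b · n = 45.78 × 0.4418 × 7 = 141.6 kips.
Allowable strength R_n/Ω = 141.6 / 2 = 70.8 kips.

70.8 kips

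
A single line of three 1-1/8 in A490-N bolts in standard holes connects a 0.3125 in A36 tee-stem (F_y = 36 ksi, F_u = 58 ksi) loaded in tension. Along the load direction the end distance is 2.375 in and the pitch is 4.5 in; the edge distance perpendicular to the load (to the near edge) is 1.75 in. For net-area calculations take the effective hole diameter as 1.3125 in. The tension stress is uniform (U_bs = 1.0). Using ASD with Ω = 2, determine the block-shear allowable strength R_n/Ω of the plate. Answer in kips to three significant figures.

Shear plane L_v = 2.375 + 2·4.5 = 11.38 in; A_gv = 11.38 × 0.3125 = 3.555 in².
A_nv = (11.38 − 2.5·1.3125) × 0.3125 = 2.529 in².
A_nt = (1.75 − 0.5·1.3125) × 0.3125 = 0.3418 in².
0.6 F_u A_nv = 88.02 kips; 0.6 F_y A_gv = 76.78 kips → shear yielding governs the shear term.
R_n = 76.78 + 1.0 × 58 × 0.3418 = 96.61 kips.
Allowable strength R_n/Ω = 96.61 / 2 = 48.3 kips.

48.3 kips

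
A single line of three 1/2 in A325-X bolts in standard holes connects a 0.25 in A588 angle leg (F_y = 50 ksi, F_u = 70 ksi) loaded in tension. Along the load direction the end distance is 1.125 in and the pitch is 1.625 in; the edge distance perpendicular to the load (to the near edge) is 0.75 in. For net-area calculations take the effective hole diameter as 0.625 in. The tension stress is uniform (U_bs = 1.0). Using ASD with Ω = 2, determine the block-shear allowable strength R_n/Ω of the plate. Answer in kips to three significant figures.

Shear plane L_v = 1.125 + 2·1.625 = 4.375 in; A_gv = 4.375 × 0.25 = 1.094 in².
A_nv = (4.375 − 2.5·0.625) × 0.25 = 0.7031 in².
A_nt = (0.75 − 0.5·0.625) × 0.25 = 0.1094 in².
0.6 F_u A_nv = 29.53 kips; 0.6 F_y A_gv = 32.81 kips → shear rupture governs the shear term.
R_n = 29.53 + 1.0 × 70 × 0.1094 = 37.19 kips.
Allowable strength R_n/Ω = 37.19 / 2 = 18.6 kips.

18.6 kips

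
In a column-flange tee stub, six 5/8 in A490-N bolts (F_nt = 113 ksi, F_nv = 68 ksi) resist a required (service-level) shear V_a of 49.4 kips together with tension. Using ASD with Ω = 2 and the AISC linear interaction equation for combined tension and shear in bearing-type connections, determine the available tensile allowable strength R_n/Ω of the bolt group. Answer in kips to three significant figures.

53.1 kips

A_b = π·0.625²/4 = 0.3068 in²; f_rv = 49.4 / (6 × 0.3068) = 26.84 ksi.
F'_nt = 1.3 F_nt − (Ω F_nt / F_nv) f_rv = 1.3·113 − (2·113/68)·26.84 = 57.71 ksi, capped at F_nt → F'_nt = 57.71 ksi.
R_n = F'_nt · A_b · n = 57.71 × 0.3068 × 6 = 106.2 kips.
Allowable strength R_n/Ω = 106.2 / 2 = 53.1 kips.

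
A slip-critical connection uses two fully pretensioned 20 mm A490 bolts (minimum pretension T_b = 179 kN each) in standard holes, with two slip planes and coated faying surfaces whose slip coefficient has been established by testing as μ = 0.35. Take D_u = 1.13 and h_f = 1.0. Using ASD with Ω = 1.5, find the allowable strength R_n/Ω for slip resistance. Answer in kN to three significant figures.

189 kN

R_n = μ · D_u · h_f · T_b · n_s · n_b = 0.35 × 1.13 × 1.0 × 179 × 2 × 2 = 283.2 kN.
Allowable strength R_n/Ω = 283.2 / 1.5 = 189 kN.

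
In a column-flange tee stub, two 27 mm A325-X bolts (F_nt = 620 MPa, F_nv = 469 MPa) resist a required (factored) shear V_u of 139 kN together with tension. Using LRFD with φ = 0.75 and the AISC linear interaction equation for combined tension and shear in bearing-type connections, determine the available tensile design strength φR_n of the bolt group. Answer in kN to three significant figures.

508 kN

A_b = π·27²/4 = 572.6 mm²; f_rv = 139 × 1000 / (2 × 572.6) = 121.4 MPa.
F'_nt = 1.3 F_nt − (F_nt / φF_nv) f_rv = 1.3·620 − (620/(0.75·469))·121.4 = 592 MPa, capped at F_nt → F'_nt = 592 MPa.
R_n = F'_nt · A_b · n = 592 × 572.6 × 2 / 1000 = 678 kN.
Design strength φR_n = 0.75 × 678 = 508 kN.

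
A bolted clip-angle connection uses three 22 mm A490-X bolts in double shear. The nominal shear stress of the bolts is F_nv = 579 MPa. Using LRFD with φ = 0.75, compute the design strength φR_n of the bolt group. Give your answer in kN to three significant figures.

990 kN

A_b = π × 22² / 4 = 380.1 mm².
R_n = F_nv · A_b · n · n_s = 579 × 380.1 × 3 × 2 / 1000 = 1321 kN.
Design strength φR_n = 0.75 × 1321 = 990 kN.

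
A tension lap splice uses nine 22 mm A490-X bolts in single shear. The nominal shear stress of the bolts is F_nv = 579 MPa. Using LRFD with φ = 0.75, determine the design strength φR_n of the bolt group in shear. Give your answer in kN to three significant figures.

1490 kN

A_b = π × 22² / 4 = 380.1 mm².
R_n = F_nv · A_b · n · n_s = 579 × 380.1 × 9 × 1 / 1000 = 1981 kN.
Design strength φR_n = 0.75 × 1981 = 1490 kN.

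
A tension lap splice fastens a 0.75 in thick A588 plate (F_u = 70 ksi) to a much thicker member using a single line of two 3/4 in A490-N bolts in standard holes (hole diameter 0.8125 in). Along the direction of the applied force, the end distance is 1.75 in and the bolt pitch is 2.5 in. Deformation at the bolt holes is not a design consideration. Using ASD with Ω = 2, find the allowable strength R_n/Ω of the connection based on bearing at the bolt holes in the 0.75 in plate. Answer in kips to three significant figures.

Per bolt r_n = 1.5 l_c t F_u ≤ 3.0 d t F_u; upper limit = 3.0 × 0.75 × 0.75 × 70 = 118.1 kips.
Edge bolt: l_c = 1.75 − 0.8125/2 = 1.344 in → 1.5 × 1.344 × 0.75 × 70 = 105.8 → r_n = 105.8 kips.
Interior bolts: l_c = 2.5 − 0.8125 = 1.688 in → 1.5 × 1.688 × 0.75 × 70 = 132.9 → r_n = 118.1 kips.
R_n = 1 × 105.8 + 1 × 118.1 = 223.9 kips.
Allowable strength R_n/Ω = 223.9 / 2 = 112 kips.

112 kips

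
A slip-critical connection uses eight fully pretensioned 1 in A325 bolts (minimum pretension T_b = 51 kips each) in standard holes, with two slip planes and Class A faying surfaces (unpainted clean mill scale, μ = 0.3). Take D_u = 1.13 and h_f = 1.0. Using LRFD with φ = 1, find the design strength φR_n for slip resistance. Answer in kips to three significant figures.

277 kips

R_n = μ · D_u · h_f · T_b · n_s · n_b = 0.3 × 1.13 × 1.0 × 51 × 2 × 8 = 276.6 kips.
Design strength φR_n = 1 × 276.6 = 277 kips.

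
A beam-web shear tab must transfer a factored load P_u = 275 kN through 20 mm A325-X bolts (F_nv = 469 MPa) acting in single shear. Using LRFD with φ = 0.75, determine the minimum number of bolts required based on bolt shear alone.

A_b = π·20²/4 = 314.2 mm².
Per-bolt design strength φR_n = 0.75 × 469 × 314.2 × 1 / 1000 = 110.5 kN.
n ≥ 275 / 110.5 = 2.489 → use 3 bolts.

3 bolts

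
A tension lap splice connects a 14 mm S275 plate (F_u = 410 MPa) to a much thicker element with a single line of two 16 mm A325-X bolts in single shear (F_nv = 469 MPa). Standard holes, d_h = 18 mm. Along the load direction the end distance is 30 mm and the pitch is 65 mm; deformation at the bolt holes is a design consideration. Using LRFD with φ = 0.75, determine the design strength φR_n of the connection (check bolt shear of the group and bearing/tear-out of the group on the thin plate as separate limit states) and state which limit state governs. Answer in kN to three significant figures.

141 kN (bolt shear governs)

Bolt shear: A_b = π·16²/4 = 201.1 mm²; R_n = 469 × 201.1 × 2 × 1 / 1000 = 188.6 kN → 0.75 × 188.6 = 141 kN.
Bearing (1.2 l_c t F_u ≤ 2.4 d t F_u): upper limit = 2.4·16·14·410 / 1000 = 220.4 kN.
  Edge l_c = 30 − 18/2 = 21 → r_n = 144.6 kN; interior l_c = 65 − 18 = 47 → r_n = 220.4 kN.
  R_n,bearing = 1·144.6 + 1·220.4 = 365.1 kN → 0.75 × 365.1 = 274 kN.
Bolt shear governs: 141 kN.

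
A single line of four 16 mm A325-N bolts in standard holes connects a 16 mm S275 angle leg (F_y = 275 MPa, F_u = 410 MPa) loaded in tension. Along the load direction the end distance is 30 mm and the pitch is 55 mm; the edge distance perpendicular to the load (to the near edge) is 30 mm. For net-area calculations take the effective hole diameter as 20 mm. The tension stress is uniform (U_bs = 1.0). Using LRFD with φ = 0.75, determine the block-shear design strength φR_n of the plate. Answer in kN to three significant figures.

467 kN

Shear plane L_v = 30 + 3·55 = 195 mm; A_gv = 195 × 16 = 3120 mm².
A_nv = (195 − 3.5·20) × 16 = 2000 mm².
A_nt = (30 − 0.5·20) × 16 = 320 mm².
0.6 F_u A_nv = 492 kN; 0.6 F_y A_gv = 514.8 kN → shear rupture governs the shear term.
R_n = 492 + 1.0 × 410 × 320 / 1000 = 623.2 kN.
Design strength φR_n = 0.75 × 623.2 = 467 kN.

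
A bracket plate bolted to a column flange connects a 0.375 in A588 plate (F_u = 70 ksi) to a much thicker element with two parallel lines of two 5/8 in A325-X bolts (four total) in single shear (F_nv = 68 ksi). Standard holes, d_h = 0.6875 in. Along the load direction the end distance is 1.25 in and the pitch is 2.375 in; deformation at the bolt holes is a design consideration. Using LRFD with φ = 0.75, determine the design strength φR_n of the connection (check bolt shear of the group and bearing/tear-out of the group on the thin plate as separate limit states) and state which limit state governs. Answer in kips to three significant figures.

62.6 kips (bolt shear governs)

Bolt shear: A_b = π·0.625²/4 = 0.3068 in²; R_n = 68 × 0.3068 × 4 × 1 = 83.45 kips → 0.75 × 83.45 = 62.6 kips.
Bearing (1.2 l_c t F_u ≤ 2.4 d t F_u): upper limit = 2.4·0.625·0.375·70 = 39.38 kips.
  Edge l_c = 1.25 − 0.6875/2 = 0.9062 → r_n = 28.55 kips; interior l_c = 2.375 − 0.6875 = 1.688 → r_n = 39.38 kips.
  R_n,bearing = 2·28.55 + 2·39.38 = 135.8 kips → 0.75 × 135.8 = 102 kips.
Bolt shear governs: 62.6 kips.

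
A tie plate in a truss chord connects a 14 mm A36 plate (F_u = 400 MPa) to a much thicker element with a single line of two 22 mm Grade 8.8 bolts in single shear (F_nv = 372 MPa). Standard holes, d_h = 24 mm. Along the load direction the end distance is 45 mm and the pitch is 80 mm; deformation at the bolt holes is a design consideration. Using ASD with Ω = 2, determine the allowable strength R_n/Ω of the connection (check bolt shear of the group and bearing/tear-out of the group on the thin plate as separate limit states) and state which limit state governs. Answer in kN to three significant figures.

Bolt shear: A_b = π·22²/4 = 380.1 mm²; R_n = 372 × 380.1 × 2 × 1 / 1000 = 282.8 kN → 282.8 / 2 = 141 kN.
Bearing (1.2 l_c t F_u ≤ 2.4 d t F_u): upper limit = 2.4·22·14·400 / 1000 = 295.7 kN.
  Edge l_c = 45 − 24/2 = 33 → r_n = 221.8 kN; interior l_c = 80 − 24 = 56 → r_n = 295.7 kN.
  R_n,bearing = 1·221.8 + 1·295.7 = 517.4 kN → 517.4 / 2 = 259 kN.
Bolt shear governs: 141 kN.

141 kN (bolt shear governs)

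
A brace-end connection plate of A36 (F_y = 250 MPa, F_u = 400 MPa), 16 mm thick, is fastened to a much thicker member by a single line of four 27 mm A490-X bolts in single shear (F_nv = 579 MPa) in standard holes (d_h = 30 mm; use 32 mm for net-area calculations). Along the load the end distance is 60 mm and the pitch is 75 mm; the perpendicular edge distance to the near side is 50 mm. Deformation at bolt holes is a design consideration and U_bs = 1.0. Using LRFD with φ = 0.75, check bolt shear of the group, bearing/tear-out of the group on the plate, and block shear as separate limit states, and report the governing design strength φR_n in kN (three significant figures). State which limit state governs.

Bolt shear: A_b = π·27²/4 = 572.6 mm²; R_n = 579 × 572.6 × 4 × 1 / 1000 = 1326 kN → 0.75 × 1326 = 995 kN.
Bearing: edge l_c = 45, r_n = 345.6 kN; interior l_c = 45, r_n = 345.6 kN; R_n = 345.6 + 3·345.6 = 1382 kN → 1040 kN.
Block shear: A_gv = 4560, A_nv = 2768, A_nt = 544 mm²; R_n = min(0.6F_uA_nv, 0.6F_yA_gv) + U_bs·F_u·A_nt = 881.9 kN → 661 kN.
Block shear governs: 661 kN.

661 kN (block shear governs)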